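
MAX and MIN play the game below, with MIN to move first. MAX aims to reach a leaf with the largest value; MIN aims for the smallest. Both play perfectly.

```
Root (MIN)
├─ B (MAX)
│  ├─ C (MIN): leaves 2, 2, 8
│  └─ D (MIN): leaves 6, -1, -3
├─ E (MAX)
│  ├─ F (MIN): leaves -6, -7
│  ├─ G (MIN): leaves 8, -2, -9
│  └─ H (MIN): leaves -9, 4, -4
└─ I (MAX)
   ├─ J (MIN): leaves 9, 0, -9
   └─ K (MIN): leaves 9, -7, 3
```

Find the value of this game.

-7

C (MIN): min(2, 2, 8) = 2
D (MIN): min(6, -1, -3) = -3
B (MAX): max(2, -3) = 2
F (MIN): min(-6, -7) = -7
G (MIN): min(8, -2, -9) = -9
H (MIN): min(-9, 4, -4) = -9
E (MAX): max(-7, -9, -9) = -7
J (MIN): min(9, 0, -9) = -9
K (MIN): min(9, -7, 3) = -7
I (MAX): max(-9, -7) = -7
Root (MIN): min(2, -7, -7) = -7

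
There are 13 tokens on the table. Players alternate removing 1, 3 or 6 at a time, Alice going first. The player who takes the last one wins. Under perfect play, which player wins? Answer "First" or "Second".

Mark each pile size as W (mover wins) or L (mover loses):
i:   0  1  2  3  4  5  6  7  8  9 10 11 12 13
     L  W  L  W  L  W  W  W  W  L  W  L  W  L
Position 13 is L, so the second player wins.

Second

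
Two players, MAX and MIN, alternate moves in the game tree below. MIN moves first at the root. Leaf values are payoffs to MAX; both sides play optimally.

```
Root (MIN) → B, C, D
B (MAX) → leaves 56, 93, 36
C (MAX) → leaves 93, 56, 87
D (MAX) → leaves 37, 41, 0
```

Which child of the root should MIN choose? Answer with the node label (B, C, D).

B (MAX): max(56, 93, 36) = 93
C (MAX): max(93, 56, 87) = 93
D (MAX): max(37, 41, 0) = 41
Root (MIN): min(93, 93, 41) = 41
MIN picks the child with the lowest value: D (value 41).

D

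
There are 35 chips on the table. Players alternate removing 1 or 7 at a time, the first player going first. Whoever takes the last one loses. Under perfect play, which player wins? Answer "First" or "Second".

Mark each pile size as W (mover wins) or L (mover loses):
i:   0  1  2  3  4  5  6  7  8  9 10 11 12 13 14 15 16 17 18 19 20 21 22 23 24 25 26 27 28 29 30 31 32 33 34 35
     W  L  W  L  W  L  W  L  W  L  W  L  W  L  W  L  W  L  W  L  W  L  W  L  W  L  W  L  W  L  W  L  W  L  W  L
Position 35 is L, so the second player wins.

Second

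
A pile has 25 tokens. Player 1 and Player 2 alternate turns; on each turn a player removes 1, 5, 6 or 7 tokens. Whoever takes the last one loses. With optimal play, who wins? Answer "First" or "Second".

W/L table (W = player to move can force a win):
i:   0  1  2  3  4  5  6  7  8  9 10 11 12 13 14 15 16 17 18 19 20 21 22 23 24 25
     W  L  W  L  W  L  W  W  W  W  W  W  W  L  W  L  W  L  W  W  W  W  W  W  W  L
Position 25 is L, so the second player wins.

Second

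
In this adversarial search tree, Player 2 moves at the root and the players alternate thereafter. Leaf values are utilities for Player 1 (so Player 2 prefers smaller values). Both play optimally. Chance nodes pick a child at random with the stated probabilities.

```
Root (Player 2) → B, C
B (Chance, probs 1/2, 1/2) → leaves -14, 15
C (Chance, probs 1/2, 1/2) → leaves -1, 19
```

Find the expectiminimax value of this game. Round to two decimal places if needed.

0.5

B (Chance): 1/2·-14 + 1/2·15 = 0.5
C (Chance): 1/2·-1 + 1/2·19 = 9
Root (Player 2): min(0.5, 9) = 0.5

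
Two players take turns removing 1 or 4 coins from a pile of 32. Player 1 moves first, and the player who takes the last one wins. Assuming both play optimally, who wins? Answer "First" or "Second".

Mark each pile size as W (mover wins) or L (mover loses):
i:   0  1  2  3  4  5  6  7  8  9 10 11 12 13 14 15 16 17 18 19 20 21 22 23 24 25 26 27 28 29 30 31 32
     L  W  L  W  W  L  W  L  W  W  L  W  L  W  W  L  W  L  W  W  L  W  L  W  W  L  W  L  W  W  L  W  L
Position 32 is L, so the second player wins.

Second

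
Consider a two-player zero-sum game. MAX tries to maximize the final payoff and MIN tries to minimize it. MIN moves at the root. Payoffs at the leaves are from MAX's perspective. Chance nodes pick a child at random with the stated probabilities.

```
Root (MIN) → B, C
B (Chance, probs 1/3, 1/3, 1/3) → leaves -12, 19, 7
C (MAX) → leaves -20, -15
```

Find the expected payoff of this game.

B (Chance): 1/3·-12 + 1/3·19 + 1/3·7 = 4.67
C (MAX): max(-20, -15) = -15
Root (MIN): min(4.67, -15) = -15

-15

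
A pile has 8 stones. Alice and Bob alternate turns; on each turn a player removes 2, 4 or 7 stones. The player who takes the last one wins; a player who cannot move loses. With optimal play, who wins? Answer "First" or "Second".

W/L table (W = player to move can force a win):
i:   0  1  2  3  4  5  6  7  8
     L  L  W  W  W  W  L  W  W
Position 8 is W, so the first player wins.

First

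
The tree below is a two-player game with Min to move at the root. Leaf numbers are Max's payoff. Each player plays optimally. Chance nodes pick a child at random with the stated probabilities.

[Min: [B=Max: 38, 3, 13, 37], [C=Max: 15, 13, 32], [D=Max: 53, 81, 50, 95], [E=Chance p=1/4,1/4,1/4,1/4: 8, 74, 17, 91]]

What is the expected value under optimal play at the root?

32

B (Max): max(38, 3, 13, 37) = 38
C (Max): max(15, 13, 32) = 32
D (Max): max(53, 81, 50, 95) = 95
E (Chance): 1/4·8 + 1/4·74 + 1/4·17 + 1/4·91 = 47.5
Root (Min): min(38, 32, 95, 47.5) = 32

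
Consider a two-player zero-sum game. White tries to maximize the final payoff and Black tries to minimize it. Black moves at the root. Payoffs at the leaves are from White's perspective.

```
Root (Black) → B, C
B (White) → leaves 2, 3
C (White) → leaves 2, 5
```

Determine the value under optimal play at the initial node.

B (White): max(2, 3) = 3
C (White): max(2, 5) = 5
Root (Black): min(3, 5) = 3

3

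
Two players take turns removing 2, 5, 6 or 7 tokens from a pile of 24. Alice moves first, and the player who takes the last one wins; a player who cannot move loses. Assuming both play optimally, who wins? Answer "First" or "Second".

Second

Compute winning (W) and losing (L) positions by backward induction:
i:   0  1  2  3  4  5  6  7  8  9 10 11 12 13 14 15 16 17 18 19 20 21 22 23 24
     L  L  W  W  L  W  W  W  W  W  W  W  L  L  W  W  L  W  W  W  W  W  W  W  L
Position 24 is L, so the second player wins.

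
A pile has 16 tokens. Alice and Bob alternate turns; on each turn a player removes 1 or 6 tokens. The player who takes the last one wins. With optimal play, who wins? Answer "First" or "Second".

Positions where the player to move wins (W) vs loses (L):
i:   0  1  2  3  4  5  6  7  8  9 10 11 12 13 14 15 16
     L  W  L  W  L  W  W  L  W  L  W  L  W  W  L  W  L
Position 16 is L, so the second player wins.

Second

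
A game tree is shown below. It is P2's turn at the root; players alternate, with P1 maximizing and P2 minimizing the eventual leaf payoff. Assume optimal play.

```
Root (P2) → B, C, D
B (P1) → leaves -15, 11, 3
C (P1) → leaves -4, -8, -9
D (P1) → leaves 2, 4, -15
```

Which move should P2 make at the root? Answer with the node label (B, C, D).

B (P1): max(-15, 11, 3) = 11
C (P1): max(-4, -8, -9) = -4
D (P1): max(2, 4, -15) = 4
Root (P2): min(11, -4, 4) = -4
P2 picks the child with the lowest value: C (value -4).

C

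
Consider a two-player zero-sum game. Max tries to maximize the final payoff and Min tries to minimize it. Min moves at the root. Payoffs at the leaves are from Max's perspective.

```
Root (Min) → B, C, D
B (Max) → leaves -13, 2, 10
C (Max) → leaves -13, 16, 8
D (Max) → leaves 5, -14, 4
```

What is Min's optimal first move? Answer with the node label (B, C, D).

D

B (Max): max(-13, 2, 10) = 10
C (Max): max(-13, 16, 8) = 16
D (Max): max(5, -14, 4) = 5
Root (Min): min(10, 16, 5) = 5
Min picks the child with the lowest value: D (value 5).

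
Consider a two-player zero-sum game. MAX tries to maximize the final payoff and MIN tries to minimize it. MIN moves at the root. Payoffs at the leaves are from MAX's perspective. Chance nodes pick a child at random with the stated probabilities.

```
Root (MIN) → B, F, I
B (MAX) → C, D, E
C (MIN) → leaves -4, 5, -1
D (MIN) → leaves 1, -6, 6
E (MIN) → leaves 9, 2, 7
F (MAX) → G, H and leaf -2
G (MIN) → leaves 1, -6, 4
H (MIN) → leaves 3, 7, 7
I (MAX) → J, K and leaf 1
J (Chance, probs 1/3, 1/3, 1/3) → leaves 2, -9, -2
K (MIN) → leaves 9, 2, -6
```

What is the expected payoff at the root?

1

C (MIN): min(-4, 5, -1) = -4
D (MIN): min(1, -6, 6) = -6
E (MIN): min(9, 2, 7) = 2
B (MAX): max(-4, -6, 2) = 2
G (MIN): min(1, -6, 4) = -6
H (MIN): min(3, 7, 7) = 3
F (MAX): max(-6, 3, -2) = 3
J (Chance): 1/3·2 + 1/3·-9 + 1/3·-2 = -3
K (MIN): min(9, 2, -6) = -6
I (MAX): max(-3, -6, 1) = 1
Root (MIN): min(2, 3, 1) = 1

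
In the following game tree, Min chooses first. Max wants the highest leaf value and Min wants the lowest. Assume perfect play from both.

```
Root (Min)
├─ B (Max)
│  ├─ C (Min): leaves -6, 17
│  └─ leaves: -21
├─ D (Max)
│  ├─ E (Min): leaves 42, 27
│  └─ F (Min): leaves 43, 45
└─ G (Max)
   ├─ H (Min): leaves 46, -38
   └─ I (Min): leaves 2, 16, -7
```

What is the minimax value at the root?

C (Min): min(-6, 17) = -6
B (Max): max(-6, -21) = -6
E (Min): min(42, 27) = 27
F (Min): min(43, 45) = 43
D (Max): max(27, 43) = 43
H (Min): min(46, -38) = -38
I (Min): min(2, 16, -7) = -7
G (Max): max(-38, -7) = -7
Root (Min): min(-6, 43, -7) = -7

-7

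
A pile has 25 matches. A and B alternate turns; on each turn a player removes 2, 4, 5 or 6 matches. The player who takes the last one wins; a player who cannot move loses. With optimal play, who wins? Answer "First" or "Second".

Positions where the player to move wins (W) vs loses (L):
i:   0  1  2  3  4  5  6  7  8  9 10 11 12 13 14 15 16 17 18 19 20 21 22 23 24 25
     L  L  W  W  W  W  W  W  L  L  W  W  W  W  W  W  L  L  W  W  W  W  W  W  L  L
Position 25 is L, so the second player wins.

Second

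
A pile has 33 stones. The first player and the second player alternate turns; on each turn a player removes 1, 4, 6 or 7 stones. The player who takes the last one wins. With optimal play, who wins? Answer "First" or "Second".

First

Mark each pile size as W (mover wins) or L (mover loses):
i:   0  1  2  3  4  5  6  7  8  9 10 11 12 13 14 15 16 17 18 19 20 21 22 23 24 25 26 27 28 29 30 31 32 33
     L  W  L  W  W  L  W  W  W  W  L  W  W  L  W  L  W  W  L  W  W  W  W  L  W  W  L  W  L  W  W  L  W  W
Position 33 is W, so the first player wins.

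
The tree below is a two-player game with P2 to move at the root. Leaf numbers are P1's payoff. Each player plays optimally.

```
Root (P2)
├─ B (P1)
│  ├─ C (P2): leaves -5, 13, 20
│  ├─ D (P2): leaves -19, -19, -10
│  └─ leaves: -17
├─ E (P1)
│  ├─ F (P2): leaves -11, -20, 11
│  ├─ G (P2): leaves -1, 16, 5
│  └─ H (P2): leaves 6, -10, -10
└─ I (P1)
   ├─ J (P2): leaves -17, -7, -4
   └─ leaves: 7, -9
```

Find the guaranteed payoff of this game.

C (P2): min(-5, 13, 20) = -5
D (P2): min(-19, -19, -10) = -19
B (P1): max(-5, -19, -17) = -5
F (P2): min(-11, -20, 11) = -20
G (P2): min(-1, 16, 5) = -1
H (P2): min(6, -10, -10) = -10
E (P1): max(-20, -1, -10) = -1
J (P2): min(-17, -7, -4) = -17
I (P1): max(-17, 7, -9) = 7
Root (P2): min(-5, -1, 7) = -5

-5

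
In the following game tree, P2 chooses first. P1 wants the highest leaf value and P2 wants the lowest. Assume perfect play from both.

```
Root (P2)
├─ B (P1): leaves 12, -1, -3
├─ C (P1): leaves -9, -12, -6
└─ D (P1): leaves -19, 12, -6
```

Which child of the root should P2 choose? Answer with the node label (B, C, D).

B (P1): max(12, -1, -3) = 12
C (P1): max(-9, -12, -6) = -6
D (P1): max(-19, 12, -6) = 12
Root (P2): min(12, -6, 12) = -6
P2 picks the child with the lowest value: C (value -6).

C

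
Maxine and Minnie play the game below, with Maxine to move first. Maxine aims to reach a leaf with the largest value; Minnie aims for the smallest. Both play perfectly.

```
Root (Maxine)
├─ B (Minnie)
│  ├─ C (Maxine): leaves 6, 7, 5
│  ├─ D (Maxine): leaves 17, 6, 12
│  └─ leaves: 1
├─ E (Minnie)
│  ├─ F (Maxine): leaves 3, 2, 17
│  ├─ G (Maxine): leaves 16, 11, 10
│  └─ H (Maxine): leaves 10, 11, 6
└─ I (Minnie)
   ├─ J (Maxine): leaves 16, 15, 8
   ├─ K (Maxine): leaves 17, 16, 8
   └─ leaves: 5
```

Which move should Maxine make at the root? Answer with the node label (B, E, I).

C (Maxine): max(6, 7, 5) = 7
D (Maxine): max(17, 6, 12) = 17
B (Minnie): min(7, 17, 1) = 1
F (Maxine): max(3, 2, 17) = 17
G (Maxine): max(16, 11, 10) = 16
H (Maxine): max(10, 11, 6) = 11
E (Minnie): min(17, 16, 11) = 11
J (Maxine): max(16, 15, 8) = 16
K (Maxine): max(17, 16, 8) = 17
I (Minnie): min(16, 17, 5) = 5
Root (Maxine): max(1, 11, 5) = 11
Maxine picks the child with the highest value: E (value 11).

E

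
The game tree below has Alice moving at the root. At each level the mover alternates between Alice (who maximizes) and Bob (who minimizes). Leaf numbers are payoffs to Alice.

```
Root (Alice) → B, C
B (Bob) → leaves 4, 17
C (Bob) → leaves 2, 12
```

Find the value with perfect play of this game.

4

B (Bob): min(4, 17) = 4
C (Bob): min(2, 12) = 2
Root (Alice): max(4, 2) = 4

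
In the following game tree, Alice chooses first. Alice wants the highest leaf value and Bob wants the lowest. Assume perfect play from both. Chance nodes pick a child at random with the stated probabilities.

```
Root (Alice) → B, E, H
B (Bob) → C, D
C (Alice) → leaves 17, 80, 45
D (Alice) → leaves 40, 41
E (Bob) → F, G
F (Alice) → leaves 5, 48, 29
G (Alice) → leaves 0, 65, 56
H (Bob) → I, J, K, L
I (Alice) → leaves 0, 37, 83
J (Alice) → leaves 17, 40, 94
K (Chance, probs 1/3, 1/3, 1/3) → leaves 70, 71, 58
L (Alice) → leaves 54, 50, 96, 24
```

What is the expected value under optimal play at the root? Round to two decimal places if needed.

66.33

C (Alice): max(17, 80, 45) = 80
D (Alice): max(40, 41) = 41
B (Bob): min(80, 41) = 41
F (Alice): max(5, 48, 29) = 48
G (Alice): max(0, 65, 56) = 65
E (Bob): min(48, 65) = 48
I (Alice): max(0, 37, 83) = 83
J (Alice): max(17, 40, 94) = 94
K (Chance): 1/3·70 + 1/3·71 + 1/3·58 = 66.33
L (Alice): max(54, 50, 96, 24) = 96
H (Bob): min(83, 94, 66.33, 96) = 66.33
Root (Alice): max(41, 48, 66.33) = 66.33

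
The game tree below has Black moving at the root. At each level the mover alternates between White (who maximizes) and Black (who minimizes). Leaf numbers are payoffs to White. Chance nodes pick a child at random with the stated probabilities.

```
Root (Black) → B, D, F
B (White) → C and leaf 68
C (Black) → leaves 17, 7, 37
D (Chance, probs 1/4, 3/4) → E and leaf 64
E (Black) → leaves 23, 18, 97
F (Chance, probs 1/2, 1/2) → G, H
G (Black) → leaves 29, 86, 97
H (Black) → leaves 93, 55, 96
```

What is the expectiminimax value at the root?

42

C (Black): min(17, 7, 37) = 7
B (White): max(7, 68) = 68
E (Black): min(23, 18, 97) = 18
D (Chance): 1/4·18 + 3/4·64 = 52.5
G (Black): min(29, 86, 97) = 29
H (Black): min(93, 55, 96) = 55
F (Chance): 1/2·29 + 1/2·55 = 42
Root (Black): min(68, 52.5, 42) = 42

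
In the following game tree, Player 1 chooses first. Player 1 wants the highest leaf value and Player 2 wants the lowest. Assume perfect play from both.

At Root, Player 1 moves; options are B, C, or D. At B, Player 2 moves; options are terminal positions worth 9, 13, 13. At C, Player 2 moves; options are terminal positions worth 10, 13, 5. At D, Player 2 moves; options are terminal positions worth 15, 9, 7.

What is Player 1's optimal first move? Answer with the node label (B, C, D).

B (Player 2): min(9, 13, 13) = 9
C (Player 2): min(10, 13, 5) = 5
D (Player 2): min(15, 9, 7) = 7
Root (Player 1): max(9, 5, 7) = 9
Player 1 picks the child with the highest value: B (value 9).

B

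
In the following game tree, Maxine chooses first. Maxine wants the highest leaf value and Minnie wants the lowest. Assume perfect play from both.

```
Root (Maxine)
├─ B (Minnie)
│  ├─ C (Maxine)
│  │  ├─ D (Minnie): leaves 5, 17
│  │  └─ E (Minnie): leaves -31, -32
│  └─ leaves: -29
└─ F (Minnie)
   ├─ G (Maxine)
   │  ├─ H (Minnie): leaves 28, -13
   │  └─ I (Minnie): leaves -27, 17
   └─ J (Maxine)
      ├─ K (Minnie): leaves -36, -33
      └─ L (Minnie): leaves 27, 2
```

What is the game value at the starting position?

-13

D (Minnie): min(5, 17) = 5
E (Minnie): min(-31, -32) = -32
C (Maxine): max(5, -32) = 5
B (Minnie): min(5, -29) = -29
H (Minnie): min(28, -13) = -13
I (Minnie): min(-27, 17) = -27
G (Maxine): max(-13, -27) = -13
K (Minnie): min(-36, -33) = -36
L (Minnie): min(27, 2) = 2
J (Maxine): max(-36, 2) = 2
F (Minnie): min(-13, 2) = -13
Root (Maxine): max(-29, -13) = -13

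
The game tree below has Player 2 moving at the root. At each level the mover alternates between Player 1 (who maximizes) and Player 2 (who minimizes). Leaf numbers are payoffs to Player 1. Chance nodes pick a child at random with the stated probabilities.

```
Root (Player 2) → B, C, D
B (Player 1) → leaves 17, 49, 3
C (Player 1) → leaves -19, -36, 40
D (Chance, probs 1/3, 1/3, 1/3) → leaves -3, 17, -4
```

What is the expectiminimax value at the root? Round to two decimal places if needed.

B (Player 1): max(17, 49, 3) = 49
C (Player 1): max(-19, -36, 40) = 40
D (Chance): 1/3·-3 + 1/3·17 + 1/3·-4 = 3.33
Root (Player 2): min(49, 40, 3.33) = 3.33

3.33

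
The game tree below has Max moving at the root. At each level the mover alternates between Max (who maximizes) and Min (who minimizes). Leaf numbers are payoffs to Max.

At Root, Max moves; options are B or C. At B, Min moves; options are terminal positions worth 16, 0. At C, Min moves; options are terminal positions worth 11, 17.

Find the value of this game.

B (Min): min(16, 0) = 0
C (Min): min(11, 17) = 11
Root (Max): max(0, 11) = 11

11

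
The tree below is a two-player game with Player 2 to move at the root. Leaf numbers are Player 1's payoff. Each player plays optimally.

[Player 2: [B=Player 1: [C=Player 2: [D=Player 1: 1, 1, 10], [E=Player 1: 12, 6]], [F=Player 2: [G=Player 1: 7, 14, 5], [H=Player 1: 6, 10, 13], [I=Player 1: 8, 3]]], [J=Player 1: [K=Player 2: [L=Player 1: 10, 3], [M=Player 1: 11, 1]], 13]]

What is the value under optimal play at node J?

13

L: max(10, 3) = 10
M: max(11, 1) = 11
K: min(10, 11) = 10
J: max(10, 13) = 13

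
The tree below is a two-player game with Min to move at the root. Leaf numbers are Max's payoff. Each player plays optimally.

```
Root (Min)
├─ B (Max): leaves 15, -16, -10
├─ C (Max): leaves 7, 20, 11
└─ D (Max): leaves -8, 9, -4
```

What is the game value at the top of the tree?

B (Max): max(15, -16, -10) = 15
C (Max): max(7, 20, 11) = 20
D (Max): max(-8, 9, -4) = 9
Root (Min): min(15, 20, 9) = 9

9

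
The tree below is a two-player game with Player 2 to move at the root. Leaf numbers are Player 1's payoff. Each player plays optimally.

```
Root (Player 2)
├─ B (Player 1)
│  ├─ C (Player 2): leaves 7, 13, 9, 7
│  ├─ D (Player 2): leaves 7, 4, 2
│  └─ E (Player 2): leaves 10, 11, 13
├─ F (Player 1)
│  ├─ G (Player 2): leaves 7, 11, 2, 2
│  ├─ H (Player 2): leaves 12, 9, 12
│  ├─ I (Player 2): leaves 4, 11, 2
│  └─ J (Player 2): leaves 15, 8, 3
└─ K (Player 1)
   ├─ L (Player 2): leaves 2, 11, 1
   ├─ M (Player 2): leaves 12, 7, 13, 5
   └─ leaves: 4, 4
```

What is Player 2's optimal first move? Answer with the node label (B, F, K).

C (Player 2): min(7, 13, 9, 7) = 7
D (Player 2): min(7, 4, 2) = 2
E (Player 2): min(10, 11, 13) = 10
B (Player 1): max(7, 2, 10) = 10
G (Player 2): min(7, 11, 2, 2) = 2
H (Player 2): min(12, 9, 12) = 9
I (Player 2): min(4, 11, 2) = 2
J (Player 2): min(15, 8, 3) = 3
F (Player 1): max(2, 9, 2, 3) = 9
L (Player 2): min(2, 11, 1) = 1
M (Player 2): min(12, 7, 13, 5) = 5
K (Player 1): max(1, 5, 4, 4) = 5
Root (Player 2): min(10, 9, 5) = 5
Player 2 picks the child with the lowest value: K (value 5).

K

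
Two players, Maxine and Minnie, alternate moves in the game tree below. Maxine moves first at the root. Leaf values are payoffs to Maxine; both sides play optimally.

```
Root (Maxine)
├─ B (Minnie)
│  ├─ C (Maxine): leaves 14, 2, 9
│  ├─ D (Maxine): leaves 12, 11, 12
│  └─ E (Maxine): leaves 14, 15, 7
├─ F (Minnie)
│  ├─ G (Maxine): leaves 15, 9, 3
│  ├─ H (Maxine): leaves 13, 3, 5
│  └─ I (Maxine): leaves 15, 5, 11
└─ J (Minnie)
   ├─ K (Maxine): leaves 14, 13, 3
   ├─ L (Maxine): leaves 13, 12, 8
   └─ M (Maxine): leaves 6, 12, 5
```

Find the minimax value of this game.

C (Maxine): max(14, 2, 9) = 14
D (Maxine): max(12, 11, 12) = 12
E (Maxine): max(14, 15, 7) = 15
B (Minnie): min(14, 12, 15) = 12
G (Maxine): max(15, 9, 3) = 15
H (Maxine): max(13, 3, 5) = 13
I (Maxine): max(15, 5, 11) = 15
F (Minnie): min(15, 13, 15) = 13
K (Maxine): max(14, 13, 3) = 14
L (Maxine): max(13, 12, 8) = 13
M (Maxine): max(6, 12, 5) = 12
J (Minnie): min(14, 13, 12) = 12
Root (Maxine): max(12, 13, 12) = 13

13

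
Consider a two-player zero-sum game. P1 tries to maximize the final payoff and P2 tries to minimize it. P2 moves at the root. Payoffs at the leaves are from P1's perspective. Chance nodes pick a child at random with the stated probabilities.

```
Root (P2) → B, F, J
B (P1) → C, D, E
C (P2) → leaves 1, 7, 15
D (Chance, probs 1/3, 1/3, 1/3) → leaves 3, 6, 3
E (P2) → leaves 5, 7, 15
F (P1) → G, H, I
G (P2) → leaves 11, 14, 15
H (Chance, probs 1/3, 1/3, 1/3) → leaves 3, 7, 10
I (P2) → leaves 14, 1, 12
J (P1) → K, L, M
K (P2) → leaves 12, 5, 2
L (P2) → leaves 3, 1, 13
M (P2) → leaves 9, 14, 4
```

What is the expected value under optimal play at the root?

C (P2): min(1, 7, 15) = 1
D (Chance): 1/3·3 + 1/3·6 + 1/3·3 = 4
E (P2): min(5, 7, 15) = 5
B (P1): max(1, 4, 5) = 5
G (P2): min(11, 14, 15) = 11
H (Chance): 1/3·3 + 1/3·7 + 1/3·10 = 6.67
I (P2): min(14, 1, 12) = 1
F (P1): max(11, 6.67, 1) = 11
K (P2): min(12, 5, 2) = 2
L (P2): min(3, 1, 13) = 1
M (P2): min(9, 14, 4) = 4
J (P1): max(2, 1, 4) = 4
Root (P2): min(5, 11, 4) = 4

4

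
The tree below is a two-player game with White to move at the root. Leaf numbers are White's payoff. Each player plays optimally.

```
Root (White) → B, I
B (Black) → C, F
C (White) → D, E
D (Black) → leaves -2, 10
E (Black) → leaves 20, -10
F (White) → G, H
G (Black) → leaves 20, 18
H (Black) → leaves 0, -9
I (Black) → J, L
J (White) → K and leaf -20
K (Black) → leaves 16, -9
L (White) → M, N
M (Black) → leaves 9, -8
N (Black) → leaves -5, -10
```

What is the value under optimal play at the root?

D (Black): min(-2, 10) = -2
E (Black): min(20, -10) = -10
C (White): max(-2, -10) = -2
G (Black): min(20, 18) = 18
H (Black): min(0, -9) = -9
F (White): max(18, -9) = 18
B (Black): min(-2, 18) = -2
K (Black): min(16, -9) = -9
J (White): max(-9, -20) = -9
M (Black): min(9, -8) = -8
N (Black): min(-5, -10) = -10
L (White): max(-8, -10) = -8
I (Black): min(-9, -8) = -9
Root (White): max(-2, -9) = -2

-2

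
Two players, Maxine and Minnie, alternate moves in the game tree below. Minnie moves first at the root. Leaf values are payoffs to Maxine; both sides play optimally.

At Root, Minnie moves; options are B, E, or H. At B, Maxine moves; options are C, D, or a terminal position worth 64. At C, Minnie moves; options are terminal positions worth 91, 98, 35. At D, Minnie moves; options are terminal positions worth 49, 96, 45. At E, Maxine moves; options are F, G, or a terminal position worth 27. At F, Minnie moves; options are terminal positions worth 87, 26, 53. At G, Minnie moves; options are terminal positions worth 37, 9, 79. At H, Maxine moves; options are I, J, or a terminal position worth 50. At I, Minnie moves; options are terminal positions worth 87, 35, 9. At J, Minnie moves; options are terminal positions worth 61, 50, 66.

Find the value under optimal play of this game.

27

C (Minnie): min(91, 98, 35) = 35
D (Minnie): min(49, 96, 45) = 45
B (Maxine): max(35, 45, 64) = 64
F (Minnie): min(87, 26, 53) = 26
G (Minnie): min(37, 9, 79) = 9
E (Maxine): max(26, 9, 27) = 27
I (Minnie): min(87, 35, 9) = 9
J (Minnie): min(61, 50, 66) = 50
H (Maxine): max(9, 50, 50) = 50
Root (Minnie): min(64, 27, 50) = 27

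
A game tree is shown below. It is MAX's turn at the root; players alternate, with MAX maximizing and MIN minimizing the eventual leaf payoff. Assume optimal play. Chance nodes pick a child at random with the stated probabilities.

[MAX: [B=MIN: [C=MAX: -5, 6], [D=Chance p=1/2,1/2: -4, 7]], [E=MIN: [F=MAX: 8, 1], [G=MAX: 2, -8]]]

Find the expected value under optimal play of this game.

2

C (MAX): max(-5, 6) = 6
D (Chance): 1/2·-4 + 1/2·7 = 1.5
B (MIN): min(6, 1.5) = 1.5
F (MAX): max(8, 1) = 8
G (MAX): max(2, -8) = 2
E (MIN): min(8, 2) = 2
Root (MAX): max(1.5, 2) = 2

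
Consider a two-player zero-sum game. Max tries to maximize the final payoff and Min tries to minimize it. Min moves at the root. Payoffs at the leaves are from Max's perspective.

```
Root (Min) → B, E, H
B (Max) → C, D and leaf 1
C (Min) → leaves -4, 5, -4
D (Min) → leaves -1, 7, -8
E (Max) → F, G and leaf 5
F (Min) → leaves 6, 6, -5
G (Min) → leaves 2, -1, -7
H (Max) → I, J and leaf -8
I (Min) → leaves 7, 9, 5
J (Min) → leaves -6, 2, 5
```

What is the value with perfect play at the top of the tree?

1

C (Min): min(-4, 5, -4) = -4
D (Min): min(-1, 7, -8) = -8
B (Max): max(-4, -8, 1) = 1
F (Min): min(6, 6, -5) = -5
G (Min): min(2, -1, -7) = -7
E (Max): max(-5, -7, 5) = 5
I (Min): min(7, 9, 5) = 5
J (Min): min(-6, 2, 5) = -6
H (Max): max(5, -6, -8) = 5
Root (Min): min(1, 5, 5) = 1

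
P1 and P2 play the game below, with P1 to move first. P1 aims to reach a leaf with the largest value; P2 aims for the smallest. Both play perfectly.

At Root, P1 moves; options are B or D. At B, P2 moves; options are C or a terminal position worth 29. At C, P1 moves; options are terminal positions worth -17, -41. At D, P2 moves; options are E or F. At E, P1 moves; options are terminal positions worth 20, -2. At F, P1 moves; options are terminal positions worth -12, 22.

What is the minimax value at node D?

20

E: max(20, -2) = 20
F: max(-12, 22) = 22
D: min(20, 22) = 20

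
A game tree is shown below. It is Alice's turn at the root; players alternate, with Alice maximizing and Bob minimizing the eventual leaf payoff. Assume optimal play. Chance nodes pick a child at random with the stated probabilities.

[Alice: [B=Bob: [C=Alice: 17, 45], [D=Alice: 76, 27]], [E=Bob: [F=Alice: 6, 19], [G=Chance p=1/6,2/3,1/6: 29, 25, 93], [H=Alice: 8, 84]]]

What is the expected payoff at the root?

C (Alice): max(17, 45) = 45
D (Alice): max(76, 27) = 76
B (Bob): min(45, 76) = 45
F (Alice): max(6, 19) = 19
G (Chance): 1/6·29 + 2/3·25 + 1/6·93 = 37
H (Alice): max(8, 84) = 84
E (Bob): min(19, 37, 84) = 19
Root (Alice): max(45, 19) = 45

45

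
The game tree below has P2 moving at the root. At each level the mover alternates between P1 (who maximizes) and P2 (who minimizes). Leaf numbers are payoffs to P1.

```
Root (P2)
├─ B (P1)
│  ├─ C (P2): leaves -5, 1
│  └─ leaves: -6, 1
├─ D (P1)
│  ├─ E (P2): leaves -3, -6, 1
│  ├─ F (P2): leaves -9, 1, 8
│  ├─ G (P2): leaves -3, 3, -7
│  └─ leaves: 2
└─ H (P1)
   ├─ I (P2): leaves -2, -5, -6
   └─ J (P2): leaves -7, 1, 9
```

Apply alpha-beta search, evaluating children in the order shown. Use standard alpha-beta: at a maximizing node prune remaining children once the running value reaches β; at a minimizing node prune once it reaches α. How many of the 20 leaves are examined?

16

C [α=-∞,β=+∞]: v=-5
B [α=-∞,β=+∞]: v=1
E [α=-∞,β=1]: v=-6
F [α=-6,β=1]: v=-9 after child 1 ≤ α → α-cutoff, skip 2
G [α=-6,β=1]: v=-7
D [α=-∞,β=1]: v=2
I [α=-∞,β=1]: v=-6
J [α=-6,β=1]: v=-7 after child 1 ≤ α → α-cutoff, skip 2
H [α=-∞,β=1]: v=-6
Root [α=-∞,β=+∞]: v=-6
Leaves evaluated: 16 of 20.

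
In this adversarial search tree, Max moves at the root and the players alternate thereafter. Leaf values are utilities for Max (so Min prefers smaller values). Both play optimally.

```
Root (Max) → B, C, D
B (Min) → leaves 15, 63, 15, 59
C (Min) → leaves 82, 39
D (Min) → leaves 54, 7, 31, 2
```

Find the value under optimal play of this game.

39

B (Min): min(15, 63, 15, 59) = 15
C (Min): min(82, 39) = 39
D (Min): min(54, 7, 31, 2) = 2
Root (Max): max(15, 39, 2) = 39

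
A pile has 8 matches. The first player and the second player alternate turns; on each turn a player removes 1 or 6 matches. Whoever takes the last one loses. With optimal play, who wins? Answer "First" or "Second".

Positions where the player to move wins (W) vs loses (L):
i:   0  1  2  3  4  5  6  7  8
     W  L  W  L  W  L  W  W  L
Position 8 is L, so the second player wins.

Second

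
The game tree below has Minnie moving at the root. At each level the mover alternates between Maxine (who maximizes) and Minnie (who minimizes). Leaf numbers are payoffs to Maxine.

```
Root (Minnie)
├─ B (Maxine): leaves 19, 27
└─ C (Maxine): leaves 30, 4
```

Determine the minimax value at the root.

27

B (Maxine): max(19, 27) = 27
C (Maxine): max(30, 4) = 30
Root (Minnie): min(27, 30) = 27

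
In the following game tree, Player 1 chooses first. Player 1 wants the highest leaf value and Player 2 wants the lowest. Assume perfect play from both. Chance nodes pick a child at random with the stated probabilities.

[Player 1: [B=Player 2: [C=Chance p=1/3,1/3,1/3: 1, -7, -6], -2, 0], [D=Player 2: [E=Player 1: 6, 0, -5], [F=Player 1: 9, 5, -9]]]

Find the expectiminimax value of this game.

C (Chance): 1/3·1 + 1/3·-7 + 1/3·-6 = -4
B (Player 2): min(-4, -2, 0) = -4
E (Player 1): max(6, 0, -5) = 6
F (Player 1): max(9, 5, -9) = 9
D (Player 2): min(6, 9) = 6
Root (Player 1): max(-4, 6) = 6

6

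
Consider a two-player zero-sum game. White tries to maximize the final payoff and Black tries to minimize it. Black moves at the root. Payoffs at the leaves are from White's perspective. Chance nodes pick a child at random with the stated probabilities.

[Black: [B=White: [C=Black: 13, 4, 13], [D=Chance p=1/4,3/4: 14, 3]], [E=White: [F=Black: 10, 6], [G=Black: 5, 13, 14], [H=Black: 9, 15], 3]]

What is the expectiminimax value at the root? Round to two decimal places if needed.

C (Black): min(13, 4, 13) = 4
D (Chance): 1/4·14 + 3/4·3 = 5.75
B (White): max(4, 5.75) = 5.75
F (Black): min(10, 6) = 6
G (Black): min(5, 13, 14) = 5
H (Black): min(9, 15) = 9
E (White): max(6, 5, 9, 3) = 9
Root (Black): min(5.75, 9) = 5.75

5.75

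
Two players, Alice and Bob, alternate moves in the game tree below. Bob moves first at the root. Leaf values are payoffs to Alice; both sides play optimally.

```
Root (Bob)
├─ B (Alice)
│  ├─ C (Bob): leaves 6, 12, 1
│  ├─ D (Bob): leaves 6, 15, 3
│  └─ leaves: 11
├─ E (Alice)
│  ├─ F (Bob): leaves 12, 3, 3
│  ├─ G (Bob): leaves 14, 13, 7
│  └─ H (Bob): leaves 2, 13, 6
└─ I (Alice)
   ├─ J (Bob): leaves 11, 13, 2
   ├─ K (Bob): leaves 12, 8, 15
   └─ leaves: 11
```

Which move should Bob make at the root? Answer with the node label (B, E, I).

E

C (Bob): min(6, 12, 1) = 1
D (Bob): min(6, 15, 3) = 3
B (Alice): max(1, 3, 11) = 11
F (Bob): min(12, 3, 3) = 3
G (Bob): min(14, 13, 7) = 7
H (Bob): min(2, 13, 6) = 2
E (Alice): max(3, 7, 2) = 7
J (Bob): min(11, 13, 2) = 2
K (Bob): min(12, 8, 15) = 8
I (Alice): max(2, 8, 11) = 11
Root (Bob): min(11, 7, 11) = 7
Bob picks the child with the lowest value: E (value 7).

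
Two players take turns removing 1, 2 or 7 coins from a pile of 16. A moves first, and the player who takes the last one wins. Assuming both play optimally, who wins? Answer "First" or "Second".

i:   0  1  2  3  4  5  6  7  8  9 10 11 12 13 14 15 16
     L  W  W  L  W  W  L  W  W  L  W  W  L  W  W  L  W
Position 16 is W, so the first player wins.

First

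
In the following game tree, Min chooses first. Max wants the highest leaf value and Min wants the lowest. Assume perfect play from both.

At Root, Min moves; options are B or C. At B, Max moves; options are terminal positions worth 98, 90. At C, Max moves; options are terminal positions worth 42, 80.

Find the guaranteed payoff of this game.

80

B (Max): max(98, 90) = 98
C (Max): max(42, 80) = 80
Root (Min): min(98, 80) = 80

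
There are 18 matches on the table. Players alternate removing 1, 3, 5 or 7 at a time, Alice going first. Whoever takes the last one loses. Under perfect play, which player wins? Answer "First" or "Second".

i:   0  1  2  3  4  5  6  7  8  9 10 11 12 13 14 15 16 17 18
     W  L  W  L  W  L  W  L  W  L  W  L  W  L  W  L  W  L  W
Position 18 is W, so the first player wins.

First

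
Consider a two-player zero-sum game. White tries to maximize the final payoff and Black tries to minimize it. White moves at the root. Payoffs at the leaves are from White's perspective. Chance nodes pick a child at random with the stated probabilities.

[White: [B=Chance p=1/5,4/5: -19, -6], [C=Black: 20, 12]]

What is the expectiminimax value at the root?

B (Chance): 1/5·-19 + 4/5·-6 = -8.6
C (Black): min(20, 12) = 12
Root (White): max(-8.6, 12) = 12

12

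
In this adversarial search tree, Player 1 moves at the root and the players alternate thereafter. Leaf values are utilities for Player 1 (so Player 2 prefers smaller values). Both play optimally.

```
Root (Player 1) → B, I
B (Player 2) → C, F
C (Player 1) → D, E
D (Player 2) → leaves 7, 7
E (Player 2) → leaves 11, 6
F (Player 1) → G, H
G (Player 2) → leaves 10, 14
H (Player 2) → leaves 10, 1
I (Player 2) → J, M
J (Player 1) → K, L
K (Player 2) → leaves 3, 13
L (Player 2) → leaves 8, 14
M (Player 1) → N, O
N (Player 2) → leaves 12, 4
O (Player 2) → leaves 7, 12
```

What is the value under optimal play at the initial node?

7

D (Player 2): min(7, 7) = 7
E (Player 2): min(11, 6) = 6
C (Player 1): max(7, 6) = 7
G (Player 2): min(10, 14) = 10
H (Player 2): min(10, 1) = 1
F (Player 1): max(10, 1) = 10
B (Player 2): min(7, 10) = 7
K (Player 2): min(3, 13) = 3
L (Player 2): min(8, 14) = 8
J (Player 1): max(3, 8) = 8
N (Player 2): min(12, 4) = 4
O (Player 2): min(7, 12) = 7
M (Player 1): max(4, 7) = 7
I (Player 2): min(8, 7) = 7
Root (Player 1): max(7, 7) = 7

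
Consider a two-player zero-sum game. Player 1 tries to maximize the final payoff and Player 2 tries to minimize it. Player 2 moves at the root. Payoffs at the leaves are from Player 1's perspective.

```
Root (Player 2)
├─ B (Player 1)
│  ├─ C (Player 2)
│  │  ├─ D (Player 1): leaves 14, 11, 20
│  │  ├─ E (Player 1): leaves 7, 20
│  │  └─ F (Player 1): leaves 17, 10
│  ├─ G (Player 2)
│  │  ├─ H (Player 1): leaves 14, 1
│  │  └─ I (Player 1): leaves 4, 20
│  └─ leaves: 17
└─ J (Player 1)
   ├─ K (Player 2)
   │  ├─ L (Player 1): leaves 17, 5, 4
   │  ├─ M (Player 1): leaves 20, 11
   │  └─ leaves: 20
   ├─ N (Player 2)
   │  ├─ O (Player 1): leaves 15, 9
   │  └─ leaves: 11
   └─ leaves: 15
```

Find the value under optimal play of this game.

17

D (Player 1): max(14, 11, 20) = 20
E (Player 1): max(7, 20) = 20
F (Player 1): max(17, 10) = 17
C (Player 2): min(20, 20, 17) = 17
H (Player 1): max(14, 1) = 14
I (Player 1): max(4, 20) = 20
G (Player 2): min(14, 20) = 14
B (Player 1): max(17, 14, 17) = 17
L (Player 1): max(17, 5, 4) = 17
M (Player 1): max(20, 11) = 20
K (Player 2): min(17, 20, 20) = 17
O (Player 1): max(15, 9) = 15
N (Player 2): min(15, 11) = 11
J (Player 1): max(17, 11, 15) = 17
Root (Player 2): min(17, 17) = 17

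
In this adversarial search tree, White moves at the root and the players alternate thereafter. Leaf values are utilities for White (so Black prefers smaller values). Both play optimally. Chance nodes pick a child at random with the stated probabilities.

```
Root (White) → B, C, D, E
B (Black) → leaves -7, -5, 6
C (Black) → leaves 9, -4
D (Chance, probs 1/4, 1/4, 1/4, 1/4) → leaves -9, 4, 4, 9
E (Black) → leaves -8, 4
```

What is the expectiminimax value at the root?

2

B (Black): min(-7, -5, 6) = -7
C (Black): min(9, -4) = -4
D (Chance): 1/4·-9 + 1/4·4 + 1/4·4 + 1/4·9 = 2
E (Black): min(-8, 4) = -8
Root (White): max(-7, -4, 2, -8) = 2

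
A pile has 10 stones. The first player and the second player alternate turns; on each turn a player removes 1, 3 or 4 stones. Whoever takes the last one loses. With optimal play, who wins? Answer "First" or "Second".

Compute winning (W) and losing (L) positions by backward induction:
i:   0  1  2  3  4  5  6  7  8  9 10
     W  L  W  L  W  W  W  W  L  W  L
Position 10 is L, so the second player wins.

Second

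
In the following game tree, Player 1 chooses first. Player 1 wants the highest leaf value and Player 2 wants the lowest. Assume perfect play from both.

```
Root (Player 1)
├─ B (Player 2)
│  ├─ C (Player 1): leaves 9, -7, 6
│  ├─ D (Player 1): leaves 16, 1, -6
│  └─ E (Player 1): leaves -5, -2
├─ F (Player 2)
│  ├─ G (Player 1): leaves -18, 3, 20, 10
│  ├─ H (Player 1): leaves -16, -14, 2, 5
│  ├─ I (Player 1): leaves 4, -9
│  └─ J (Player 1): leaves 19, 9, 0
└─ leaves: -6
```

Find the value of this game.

4

C (Player 1): max(9, -7, 6) = 9
D (Player 1): max(16, 1, -6) = 16
E (Player 1): max(-5, -2) = -2
B (Player 2): min(9, 16, -2) = -2
G (Player 1): max(-18, 3, 20, 10) = 20
H (Player 1): max(-16, -14, 2, 5) = 5
I (Player 1): max(4, -9) = 4
J (Player 1): max(19, 9, 0) = 19
F (Player 2): min(20, 5, 4, 19) = 4
Root (Player 1): max(-2, 4, -6) = 4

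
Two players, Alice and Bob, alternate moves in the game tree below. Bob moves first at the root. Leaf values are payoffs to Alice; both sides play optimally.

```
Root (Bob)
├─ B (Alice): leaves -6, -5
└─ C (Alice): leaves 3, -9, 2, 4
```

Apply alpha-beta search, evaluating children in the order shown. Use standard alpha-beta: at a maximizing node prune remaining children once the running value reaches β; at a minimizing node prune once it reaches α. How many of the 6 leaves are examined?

3

B [α=-∞,β=+∞]: v=-5
C [α=-∞,β=-5]: v=3 after child 1 ≥ β → β-cutoff, skip 3
Root [α=-∞,β=+∞]: v=-5
Leaves evaluated: 3 of 6.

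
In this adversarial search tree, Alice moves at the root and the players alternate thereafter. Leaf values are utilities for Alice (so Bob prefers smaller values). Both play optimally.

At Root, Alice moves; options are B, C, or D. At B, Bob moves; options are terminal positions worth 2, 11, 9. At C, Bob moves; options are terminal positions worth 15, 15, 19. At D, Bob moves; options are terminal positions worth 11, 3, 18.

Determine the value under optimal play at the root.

15

B (Bob): min(2, 11, 9) = 2
C (Bob): min(15, 15, 19) = 15
D (Bob): min(11, 3, 18) = 3
Root (Alice): max(2, 15, 3) = 15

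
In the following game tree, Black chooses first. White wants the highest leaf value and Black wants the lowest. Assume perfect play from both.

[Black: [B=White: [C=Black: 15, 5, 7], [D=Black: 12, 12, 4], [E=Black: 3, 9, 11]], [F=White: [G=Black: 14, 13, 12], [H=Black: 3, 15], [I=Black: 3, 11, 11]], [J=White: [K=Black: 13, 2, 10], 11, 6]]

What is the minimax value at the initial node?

5

C (Black): min(15, 5, 7) = 5
D (Black): min(12, 12, 4) = 4
E (Black): min(3, 9, 11) = 3
B (White): max(5, 4, 3) = 5
G (Black): min(14, 13, 12) = 12
H (Black): min(3, 15) = 3
I (Black): min(3, 11, 11) = 3
F (White): max(12, 3, 3) = 12
K (Black): min(13, 2, 10) = 2
J (White): max(2, 11, 6) = 11
Root (Black): min(5, 12, 11) = 5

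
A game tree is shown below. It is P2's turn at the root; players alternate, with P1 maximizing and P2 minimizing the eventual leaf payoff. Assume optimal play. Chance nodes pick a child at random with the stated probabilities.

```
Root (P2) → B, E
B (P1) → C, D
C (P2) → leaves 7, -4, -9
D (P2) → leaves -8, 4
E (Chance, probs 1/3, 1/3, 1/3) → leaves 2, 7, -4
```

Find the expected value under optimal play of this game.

-8

C (P2): min(7, -4, -9) = -9
D (P2): min(-8, 4) = -8
B (P1): max(-9, -8) = -8
E (Chance): 1/3·2 + 1/3·7 + 1/3·-4 = 1.67
Root (P2): min(-8, 1.67) = -8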